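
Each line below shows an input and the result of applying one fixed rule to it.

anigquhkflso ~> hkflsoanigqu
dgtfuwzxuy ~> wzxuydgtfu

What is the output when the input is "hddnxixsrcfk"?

The rule is to swap the front and back halves of the string.
On "hddnxixsrcfk" that produces "xsrcfkhddnxi".

xsrcfkhddnxi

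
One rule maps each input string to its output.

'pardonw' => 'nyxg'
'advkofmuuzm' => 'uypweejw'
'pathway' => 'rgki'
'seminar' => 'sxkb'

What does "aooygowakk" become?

The rule is to shift every letter 10 places forward in the alphabet (wrapping around), then delete the first 3 characters.
Doing the same to "aooygowakk": "iqygkuu".
(Check on "seminar": → "cowsxkb" → "sxkb" ✓)

iqygkuu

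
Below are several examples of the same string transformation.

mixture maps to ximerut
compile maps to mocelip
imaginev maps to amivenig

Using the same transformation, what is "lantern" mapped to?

nalnret

Rule — reverse the string, then move the last 3 characters to the front (rotate right by 3).
On "lantern": the first step gives "nretnal", and the second then gives "nalnret".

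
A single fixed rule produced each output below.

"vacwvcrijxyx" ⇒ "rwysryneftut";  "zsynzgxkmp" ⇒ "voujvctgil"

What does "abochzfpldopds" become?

wxkydvblhzklzo

The transformation: shift every letter 4 places backward in the alphabet (wrapping around).
Applying that to "abochzfpldopds" gives "wxkydvblhzklzo".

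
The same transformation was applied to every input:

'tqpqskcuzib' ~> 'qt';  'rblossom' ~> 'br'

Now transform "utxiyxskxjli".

tu

What's happening: swap each adjacent pair of characters (1↔2, 3↔4, ...), then keep only the first 2 characters.
On "utxiyxskxjli" that produces "tu".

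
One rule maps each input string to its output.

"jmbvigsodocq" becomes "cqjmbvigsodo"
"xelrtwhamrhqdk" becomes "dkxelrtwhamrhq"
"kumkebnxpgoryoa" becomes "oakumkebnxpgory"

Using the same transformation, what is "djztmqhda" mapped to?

dadjztmqh

Looking at the pairs, the operation is to move the last 2 characters to the front (rotate right by 2).
Doing the same to "djztmqhda": "dadjztmqh".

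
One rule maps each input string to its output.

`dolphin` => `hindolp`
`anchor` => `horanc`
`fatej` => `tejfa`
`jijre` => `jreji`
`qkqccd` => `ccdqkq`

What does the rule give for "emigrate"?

ateemigr

What's happening: move the last 3 characters to the front (rotate right by 3).
For "emigrate" the result is "ateemigr".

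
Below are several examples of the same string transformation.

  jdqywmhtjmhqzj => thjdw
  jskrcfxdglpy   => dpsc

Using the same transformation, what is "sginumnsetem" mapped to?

The rule is to keep one character in every 3, starting at position 2 (positions 2nd, 5th, 8th, ...), then move the first 2 characters to the end (rotate left by 2).
"sginumnsetem" → "guse" → "segu".

segu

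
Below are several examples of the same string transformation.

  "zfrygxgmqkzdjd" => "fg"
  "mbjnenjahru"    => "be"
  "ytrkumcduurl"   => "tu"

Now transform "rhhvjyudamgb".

In each case the input is transformed by: keep one character in every 3, starting at position 2 (positions 2nd, 5th, 8th, ...), then keep only the first 2 characters.
"rhhvjyudamgb" → "hjdg" → "hj".

hj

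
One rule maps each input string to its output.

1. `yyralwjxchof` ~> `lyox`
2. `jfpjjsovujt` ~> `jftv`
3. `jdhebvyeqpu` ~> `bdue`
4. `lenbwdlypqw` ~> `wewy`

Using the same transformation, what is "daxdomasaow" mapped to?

oaws

Rule — keep one character in every 3, starting at position 2 (positions 2nd, 5th, 8th, ...), then swap each adjacent pair of characters (1↔2, 3↔4, ...).
Applying both steps to "daxdomasaow": "aosw", then "oaws".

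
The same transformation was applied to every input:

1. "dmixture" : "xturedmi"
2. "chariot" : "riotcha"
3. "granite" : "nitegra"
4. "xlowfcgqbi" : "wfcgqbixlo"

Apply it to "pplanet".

anetppl

The pattern: move the first 3 characters to the end (rotate left by 3).
For "pplanet" the result is "anetppl".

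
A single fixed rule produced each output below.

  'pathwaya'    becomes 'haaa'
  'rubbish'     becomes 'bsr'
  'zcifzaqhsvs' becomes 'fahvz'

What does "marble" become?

In each case the input is transformed by: move the first 2 characters to the end (rotate left by 2), then keep every other character starting from the second (positions 2nd, 4th, 6th, ...).
On "marble": the first step gives "rblema", and the second then gives "bea".

bea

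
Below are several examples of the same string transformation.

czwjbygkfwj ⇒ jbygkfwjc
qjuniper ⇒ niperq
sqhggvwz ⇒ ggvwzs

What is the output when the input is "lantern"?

ternl

Rule — move the first 3 characters to the end (rotate left by 3), then delete the last 2 characters.
For "lantern", step one produces "ternlan"; step two turns that into "ternl".
(Check on "qjuniper": → "niperqju" → "niperq" ✓)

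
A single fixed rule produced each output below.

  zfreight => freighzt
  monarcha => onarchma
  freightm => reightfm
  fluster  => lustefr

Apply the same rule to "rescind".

escinrd

The pattern: swap the first and last characters, then move the first character to the end.
"rescind" → "descinr" → "escinrd".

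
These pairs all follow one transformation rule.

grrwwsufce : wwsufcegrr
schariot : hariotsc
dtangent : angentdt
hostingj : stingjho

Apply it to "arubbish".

ubbishar

The pattern: move the last 2 characters to the front (rotate right by 2), then swap the front and back halves of the string.
Starting from "arubbish": after the first operation, "sharubbi"; after the second, "ubbishar".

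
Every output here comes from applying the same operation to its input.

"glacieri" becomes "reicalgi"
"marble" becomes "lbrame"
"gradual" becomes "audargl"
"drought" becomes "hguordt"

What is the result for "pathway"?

awhtapy

What's happening: move the last character to the front, then reverse the string.
Working it through for "pathway": intermediate "ypathwa", final "awhtapy".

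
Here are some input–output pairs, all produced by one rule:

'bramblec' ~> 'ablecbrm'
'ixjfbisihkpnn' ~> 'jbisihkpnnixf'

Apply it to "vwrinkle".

The pattern: move the first 3 characters to the end (rotate left by 3), then swap the first and last characters.
Applying both steps to "vwrinkle": "inklevwr", then "rnklevwi".

rnklevwi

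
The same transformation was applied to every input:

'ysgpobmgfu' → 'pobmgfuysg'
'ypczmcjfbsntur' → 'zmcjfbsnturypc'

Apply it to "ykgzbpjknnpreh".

What's happening: move the first 3 characters to the end (rotate left by 3).
On "ykgzbpjknnpreh" that produces "zbpjknnprehykg".

zbpjknnprehykg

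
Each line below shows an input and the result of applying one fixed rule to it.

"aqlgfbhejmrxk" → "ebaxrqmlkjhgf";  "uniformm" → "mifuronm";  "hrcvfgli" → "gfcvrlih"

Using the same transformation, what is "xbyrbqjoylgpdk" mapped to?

Looking at the pairs, the operation is to sort the characters into reverse alphabetical order, then move the last 3 characters to the front (rotate right by 3).
On "xbyrbqjoylgpdk": the first step gives "yyxrqpolkjgdbb", and the second then gives "dbbyyxrqpolkjg".
(Check on "hrcvfgli": → "vrlihgfc" → "gfcvrlih" ✓)

dbbyyxrqpolkjg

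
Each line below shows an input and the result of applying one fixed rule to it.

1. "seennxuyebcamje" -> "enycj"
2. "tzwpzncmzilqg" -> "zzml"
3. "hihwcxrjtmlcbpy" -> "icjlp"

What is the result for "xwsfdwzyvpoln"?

wdyo

Looking at the pairs, the operation is to keep one character in every 3, starting at position 2 (positions 2nd, 5th, 8th, ...).
On "xwsfdwzyvpoln" that produces "wdyo".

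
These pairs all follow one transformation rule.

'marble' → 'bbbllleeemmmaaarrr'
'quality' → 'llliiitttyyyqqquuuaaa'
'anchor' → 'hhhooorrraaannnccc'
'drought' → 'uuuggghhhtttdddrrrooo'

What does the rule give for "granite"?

The transformation: move the first 3 characters to the end (rotate left by 3), then repeat every character 3 times.
On "granite": the first step gives "nitegra", and the second then gives "nnniiittteeegggrrraaa".

nnniiittteeegggrrraaa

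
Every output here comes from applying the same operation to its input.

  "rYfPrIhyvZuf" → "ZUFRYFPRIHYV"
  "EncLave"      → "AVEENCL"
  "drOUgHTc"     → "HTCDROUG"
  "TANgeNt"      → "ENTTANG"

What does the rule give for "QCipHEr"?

HERQCIP

In each case the input is transformed by: move the last 3 characters to the front (rotate right by 3), then convert every letter to uppercase.
For "QCipHEr", step one produces "HErQCip"; step two turns that into "HERQCIP".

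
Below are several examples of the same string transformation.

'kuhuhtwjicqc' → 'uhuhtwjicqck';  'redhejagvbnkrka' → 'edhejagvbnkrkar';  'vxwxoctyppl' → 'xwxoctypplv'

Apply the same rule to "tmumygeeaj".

The pattern: move the first character to the end.
On "tmumygeeaj" that produces "mumygeeajt".

mumygeeajt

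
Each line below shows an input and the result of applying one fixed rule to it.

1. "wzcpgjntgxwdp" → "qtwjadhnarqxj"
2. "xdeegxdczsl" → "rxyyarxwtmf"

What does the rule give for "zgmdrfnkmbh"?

The transformation: shift every letter 6 places backward in the alphabet (wrapping around).
Doing the same to "zgmdrfnkmbh": "tagxlzhegvb".

tagxlzhegvb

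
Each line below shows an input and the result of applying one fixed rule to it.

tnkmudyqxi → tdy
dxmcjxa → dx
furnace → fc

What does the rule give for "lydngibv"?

lib

Rule — swap each adjacent pair of characters (1↔2, 3↔4, ...), then keep one character in every 3, starting at position 2 (positions 2nd, 5th, 8th, ...).
Starting from "lydngibv": after the first operation, "ylndigvb"; after the second, "lib".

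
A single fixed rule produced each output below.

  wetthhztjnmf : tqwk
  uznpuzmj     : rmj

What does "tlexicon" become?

Each output is the input with this applied: keep one character in every 3, starting at position 1 (positions 1st, 4th, 7th, ...), then shift every letter 3 places backward in the alphabet (wrapping around).
Applying both steps to "tlexicon": "txo", then "qul".

qul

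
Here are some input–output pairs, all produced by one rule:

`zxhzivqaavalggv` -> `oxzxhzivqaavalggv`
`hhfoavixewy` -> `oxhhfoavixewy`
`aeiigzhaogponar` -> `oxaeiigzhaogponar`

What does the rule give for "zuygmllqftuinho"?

oxzuygmllqftuinho

The rule is to prepend "ox".
So "zuygmllqftuinho" becomes "oxzuygmllqftuinho".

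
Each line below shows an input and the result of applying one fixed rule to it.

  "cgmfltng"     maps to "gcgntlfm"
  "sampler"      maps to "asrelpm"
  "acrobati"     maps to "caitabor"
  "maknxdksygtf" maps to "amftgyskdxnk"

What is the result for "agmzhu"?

What's happening: reverse the string, then move the last 2 characters to the front (rotate right by 2).
For "agmzhu", step one produces "uhzmga"; step two turns that into "gauhzm".
(Check on "maknxdksygtf": → "ftgyskdxnkam" → "amftgyskdxnk" ✓)

gauhzm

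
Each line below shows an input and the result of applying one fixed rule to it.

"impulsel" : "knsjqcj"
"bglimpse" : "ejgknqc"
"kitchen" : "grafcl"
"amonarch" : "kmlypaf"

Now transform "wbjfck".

zhdai

The pattern: delete the first character, then shift every letter 2 places backward in the alphabet (wrapping around).
Working it through for "wbjfck": intermediate "bjfck", final "zhdai".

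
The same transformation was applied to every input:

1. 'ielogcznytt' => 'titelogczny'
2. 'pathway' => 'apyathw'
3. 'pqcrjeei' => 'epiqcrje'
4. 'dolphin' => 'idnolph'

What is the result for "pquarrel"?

In each case the input is transformed by: swap the first and last characters, then move the last 2 characters to the front (rotate right by 2).
Working it through for "pquarrel": intermediate "lquarrep", final "eplquarr".

eplquarr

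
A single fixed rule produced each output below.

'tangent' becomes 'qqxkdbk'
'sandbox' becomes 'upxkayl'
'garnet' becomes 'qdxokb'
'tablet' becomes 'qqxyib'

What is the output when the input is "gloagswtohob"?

The transformation: shift every letter 3 places backward in the alphabet (wrapping around), then move the last character to the front.
"gloagswtohob" → "dilxdptqlely" → "ydilxdptqlel".

ydilxdptqlel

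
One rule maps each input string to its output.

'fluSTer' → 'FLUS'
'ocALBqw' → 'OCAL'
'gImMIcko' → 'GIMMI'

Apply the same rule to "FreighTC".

FREIG

The rule is to delete the last 3 characters, then convert every letter to uppercase.
Working it through for "FreighTC": intermediate "Freig", final "FREIG".
(Check on "fluSTer": → "fluS" → "FLUS" ✓)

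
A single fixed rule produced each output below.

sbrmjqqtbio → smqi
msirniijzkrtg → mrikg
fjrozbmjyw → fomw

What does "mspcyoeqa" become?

What's happening: keep one character in every 3, starting at position 1 (positions 1st, 4th, 7th, ...).
Doing the same to "mspcyoeqa": "mce".

mce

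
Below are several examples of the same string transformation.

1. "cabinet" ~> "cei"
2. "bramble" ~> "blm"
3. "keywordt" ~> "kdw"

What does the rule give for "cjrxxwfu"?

Rule — take characters alternately from the front and the back (1st, last, 2nd, 2nd-last, ...), then keep one character in every 3, starting at position 1 (positions 1st, 4th, 7th, ...).
Applying both steps to "cjrxxwfu": "cujfrwxx", then "cfx".

cfx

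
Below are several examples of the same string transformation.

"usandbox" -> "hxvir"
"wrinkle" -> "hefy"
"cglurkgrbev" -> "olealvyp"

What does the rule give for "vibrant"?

The rule is to shift every letter 6 places backward in the alphabet (wrapping around), then delete the first 3 characters.
For "vibrant", step one produces "pcvluhn"; step two turns that into "luhn".

luhn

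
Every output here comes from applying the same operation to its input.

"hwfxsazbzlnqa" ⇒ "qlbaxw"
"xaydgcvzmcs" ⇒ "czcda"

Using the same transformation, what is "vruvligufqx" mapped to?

The pattern: reverse the string, then keep every other character starting from the second (positions 2nd, 4th, 6th, ...).
Applying both steps to "vruvligufqx": "xqfugilvurv", then "quivr".

quivr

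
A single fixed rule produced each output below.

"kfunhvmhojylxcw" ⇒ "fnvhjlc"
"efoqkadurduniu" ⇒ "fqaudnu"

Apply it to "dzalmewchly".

zlecl

What's happening: keep every other character starting from the second (positions 2nd, 4th, 6th, ...).
Applying that to "dzalmewchly" gives "zlecl".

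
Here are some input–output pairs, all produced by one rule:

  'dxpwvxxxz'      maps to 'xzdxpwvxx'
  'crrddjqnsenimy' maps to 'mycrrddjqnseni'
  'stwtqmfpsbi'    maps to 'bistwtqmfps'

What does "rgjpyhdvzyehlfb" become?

Each output is the input with this applied: move the last 2 characters to the front (rotate right by 2).
On "rgjpyhdvzyehlfb" that produces "fbrgjpyhdvzyehl".

fbrgjpyhdvzyehl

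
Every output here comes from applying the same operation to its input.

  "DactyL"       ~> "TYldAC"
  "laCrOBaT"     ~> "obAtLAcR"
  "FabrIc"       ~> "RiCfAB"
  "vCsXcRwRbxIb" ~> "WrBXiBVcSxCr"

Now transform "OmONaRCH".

ArchoMon

In each case the input is transformed by: flip the case of every letter, then swap the front and back halves of the string.
Working it through for "OmONaRCH": intermediate "oMonArch", final "ArchoMon".
(Check on "DactyL": → "dACTYl" → "TYldAC" ✓)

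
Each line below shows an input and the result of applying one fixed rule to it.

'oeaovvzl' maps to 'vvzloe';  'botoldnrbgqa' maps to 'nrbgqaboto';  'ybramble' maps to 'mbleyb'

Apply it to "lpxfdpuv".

dpuvlp

The rule is to swap the front and back halves of the string, then delete the last 2 characters.
Doing the same to "lpxfdpuv": "dpuvlp".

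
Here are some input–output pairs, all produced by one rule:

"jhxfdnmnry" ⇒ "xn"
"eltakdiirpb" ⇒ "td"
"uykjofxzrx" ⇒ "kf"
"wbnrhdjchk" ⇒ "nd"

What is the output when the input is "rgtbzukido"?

tu

Rule — delete the last 3 characters, then keep one character in every 3, starting at position 3 (positions 3rd, 6th, 9th, ...).
Working it through for "rgtbzukido": intermediate "rgtbzuk", final "tu".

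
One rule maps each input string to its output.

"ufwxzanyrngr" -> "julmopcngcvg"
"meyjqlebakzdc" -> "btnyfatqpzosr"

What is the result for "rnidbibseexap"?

gcxsqxqhttmpe

Rule — shift every letter 11 places backward in the alphabet (wrapping around).
On "rnidbibseexap" that produces "gcxsqxqhttmpe".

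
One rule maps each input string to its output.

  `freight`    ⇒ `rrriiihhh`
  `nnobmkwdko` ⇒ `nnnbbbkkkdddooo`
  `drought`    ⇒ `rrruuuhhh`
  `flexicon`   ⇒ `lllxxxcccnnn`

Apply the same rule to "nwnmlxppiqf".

wwwmmmxxxpppqqq

The rule is to keep every other character starting from the second (positions 2nd, 4th, 6th, ...), then repeat every character 3 times.
"nwnmlxppiqf" → "wmxpq" → "wwwmmmxxxpppqqq".
(Check on "freight": → "rih" → "rrriiihhh" ✓)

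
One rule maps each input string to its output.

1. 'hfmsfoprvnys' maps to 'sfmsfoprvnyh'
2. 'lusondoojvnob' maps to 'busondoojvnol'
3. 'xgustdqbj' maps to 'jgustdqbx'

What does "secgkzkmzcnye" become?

eecgkzkmzcnys

What's happening: swap the first and last characters.
"secgkzkmzcnye" → "eecgkzkmzcnys".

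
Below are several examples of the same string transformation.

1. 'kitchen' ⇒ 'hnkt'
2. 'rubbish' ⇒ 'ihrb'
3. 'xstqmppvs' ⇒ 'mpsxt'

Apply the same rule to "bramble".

In each case the input is transformed by: keep every other character starting from the first (positions 1st, 3rd, 5th, ...), then move the first 2 characters to the end (rotate left by 2).
On "bramble": the first step gives "babe", and the second then gives "beba".

beba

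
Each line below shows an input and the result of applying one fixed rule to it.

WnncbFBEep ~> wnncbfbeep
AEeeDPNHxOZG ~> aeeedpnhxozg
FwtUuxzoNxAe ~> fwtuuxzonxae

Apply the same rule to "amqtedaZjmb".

Each output is the input with this applied: convert every letter to lowercase.
On "amqtedaZjmb" that produces "amqtedazjmb".

amqtedazjmb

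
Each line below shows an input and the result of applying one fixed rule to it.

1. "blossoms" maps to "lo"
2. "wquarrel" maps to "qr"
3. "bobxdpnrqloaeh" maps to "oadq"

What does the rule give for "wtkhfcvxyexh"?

tefv

Each output is the input with this applied: take characters alternately from the front and the back (1st, last, 2nd, 2nd-last, ...), then keep one character in every 3, starting at position 3 (positions 3rd, 6th, 9th, ...).
Working it through for "wtkhfcvxyexh": intermediate "whtxkehyfxcv", final "tefv".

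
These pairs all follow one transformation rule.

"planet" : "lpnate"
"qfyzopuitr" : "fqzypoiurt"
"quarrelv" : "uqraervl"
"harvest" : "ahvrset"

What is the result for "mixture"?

imtxrue

What's happening: swap each adjacent pair of characters (1↔2, 3↔4, ...).
On "mixture" that produces "imtxrue".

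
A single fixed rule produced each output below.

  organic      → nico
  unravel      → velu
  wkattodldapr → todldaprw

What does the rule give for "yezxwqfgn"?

Each output is the input with this applied: move the first character to the end, then delete the first 3 characters.
On "yezxwqfgn": the first step gives "ezxwqfgny", and the second then gives "wqfgny".

wqfgny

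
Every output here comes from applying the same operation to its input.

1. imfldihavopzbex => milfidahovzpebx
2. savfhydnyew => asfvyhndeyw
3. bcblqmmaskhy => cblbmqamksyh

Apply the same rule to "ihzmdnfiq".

himzndifq

Rule — swap each adjacent pair of characters (1↔2, 3↔4, ...).
On "ihzmdnfiq" that produces "himzndifq".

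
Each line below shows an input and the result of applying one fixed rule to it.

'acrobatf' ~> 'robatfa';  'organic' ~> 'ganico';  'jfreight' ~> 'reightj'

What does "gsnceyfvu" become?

What's happening: move the first 2 characters to the end (rotate left by 2), then delete the last character.
For "gsnceyfvu", step one produces "nceyfvugs"; step two turns that into "nceyfvug".

nceyfvug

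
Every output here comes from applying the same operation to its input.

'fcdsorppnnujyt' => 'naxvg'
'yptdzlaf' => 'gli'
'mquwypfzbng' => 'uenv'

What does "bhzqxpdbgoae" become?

The transformation: shift every letter 8 places forward in the alphabet (wrapping around), then keep one character in every 3, starting at position 1 (positions 1st, 4th, 7th, ...).
"bhzqxpdbgoae" → "jphyfxljowim" → "jylw".

jylw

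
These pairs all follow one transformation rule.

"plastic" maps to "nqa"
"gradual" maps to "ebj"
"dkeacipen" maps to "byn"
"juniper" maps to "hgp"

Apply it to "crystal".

Looking at the pairs, the operation is to keep one character in every 3, starting at position 1 (positions 1st, 4th, 7th, ...), then shift every letter 2 places backward in the alphabet (wrapping around).
On "crystal": the first step gives "csl", and the second then gives "aqj".

aqj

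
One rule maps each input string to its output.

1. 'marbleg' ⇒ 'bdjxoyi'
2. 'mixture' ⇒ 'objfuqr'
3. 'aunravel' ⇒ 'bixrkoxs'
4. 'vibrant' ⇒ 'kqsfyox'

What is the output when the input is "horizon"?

The pattern: shift every letter 3 places backward in the alphabet (wrapping around), then move the last 2 characters to the front (rotate right by 2).
For "horizon", step one produces "elofwlk"; step two turns that into "lkelofw".
(Check on "vibrant": → "sfyoxkq" → "kqsfyox" ✓)

lkelofw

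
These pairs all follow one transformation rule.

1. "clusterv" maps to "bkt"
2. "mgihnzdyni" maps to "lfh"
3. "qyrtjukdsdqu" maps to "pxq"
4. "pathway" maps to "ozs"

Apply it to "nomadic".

mnl

The transformation: shift every letter 1 place backward in the alphabet (wrapping around), then keep only the first 3 characters.
Starting from "nomadic": after the first operation, "mnlzchb"; after the second, "mnl".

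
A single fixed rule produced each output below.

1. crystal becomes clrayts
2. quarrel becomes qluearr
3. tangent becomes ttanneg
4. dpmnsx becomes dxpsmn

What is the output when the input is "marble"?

mealrb

Rule — take characters alternately from the front and the back (1st, last, 2nd, 2nd-last, ...).
For "marble" the result is "mealrb".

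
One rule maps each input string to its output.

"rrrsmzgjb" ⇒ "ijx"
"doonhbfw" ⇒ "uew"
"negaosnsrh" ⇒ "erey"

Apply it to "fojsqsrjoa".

wjir

The transformation: shift every letter 9 places backward in the alphabet (wrapping around), then keep one character in every 3, starting at position 1 (positions 1st, 4th, 7th, ...).
"fojsqsrjoa" → "wfajhjiafr" → "wjir".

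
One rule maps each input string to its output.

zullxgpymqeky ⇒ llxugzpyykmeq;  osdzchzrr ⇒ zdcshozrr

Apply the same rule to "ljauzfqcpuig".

uazjflqgcipu

The pattern: move the first 3 characters to the end (rotate left by 3), then take characters alternately from the front and the back (1st, last, 2nd, 2nd-last, ...).
On "ljauzfqcpuig": the first step gives "uzfqcpuiglja", and the second then gives "uazjflqgcipu".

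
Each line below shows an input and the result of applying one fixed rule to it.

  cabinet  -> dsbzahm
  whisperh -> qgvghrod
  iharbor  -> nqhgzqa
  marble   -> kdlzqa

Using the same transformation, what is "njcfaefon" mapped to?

nmmibezde

The pattern: shift every letter 1 place backward in the alphabet (wrapping around), then move the last 2 characters to the front (rotate right by 2).
"njcfaefon" → "mibezdenm" → "nmmibezde".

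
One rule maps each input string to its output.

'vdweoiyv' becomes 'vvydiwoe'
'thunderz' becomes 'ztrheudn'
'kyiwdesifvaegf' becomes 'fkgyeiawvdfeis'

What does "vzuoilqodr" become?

rvdzouqoli

The transformation: reverse the string, then take characters alternately from the front and the back (1st, last, 2nd, 2nd-last, ...).
"vzuoilqodr" → "rdoqliouzv" → "rvdzouqoli".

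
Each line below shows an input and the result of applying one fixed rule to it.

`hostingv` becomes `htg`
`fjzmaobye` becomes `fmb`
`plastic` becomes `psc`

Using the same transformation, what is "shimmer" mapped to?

smr

The rule is to keep one character in every 3, starting at position 1 (positions 1st, 4th, 7th, ...).
So "shimmer" becomes "smr".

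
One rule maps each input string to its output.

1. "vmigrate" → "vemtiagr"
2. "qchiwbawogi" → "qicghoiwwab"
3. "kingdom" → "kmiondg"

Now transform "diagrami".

diimaagr

The transformation: take characters alternately from the front and the back (1st, last, 2nd, 2nd-last, ...).
"diagrami" → "diimaagr".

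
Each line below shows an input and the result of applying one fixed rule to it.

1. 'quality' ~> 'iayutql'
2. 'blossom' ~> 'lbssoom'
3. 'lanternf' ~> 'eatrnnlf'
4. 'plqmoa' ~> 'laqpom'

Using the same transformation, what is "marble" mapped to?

Rule — sort the characters into reverse alphabetical order, then move the last 2 characters to the front (rotate right by 2).
For "marble", step one produces "rmleba"; step two turns that into "barmle".

barmle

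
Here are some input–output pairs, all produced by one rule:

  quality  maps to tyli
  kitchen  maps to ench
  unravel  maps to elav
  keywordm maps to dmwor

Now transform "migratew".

What's happening: delete the first 3 characters, then move the last 2 characters to the front (rotate right by 2).
On "migratew": the first step gives "ratew", and the second then gives "ewrat".

ewrat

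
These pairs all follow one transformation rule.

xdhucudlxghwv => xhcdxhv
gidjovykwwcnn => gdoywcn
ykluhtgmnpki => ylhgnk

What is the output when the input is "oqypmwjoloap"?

oymjla

The transformation: keep every other character starting from the first (positions 1st, 3rd, 5th, ...).
Applying that to "oqypmwjoloap" gives "oymjla".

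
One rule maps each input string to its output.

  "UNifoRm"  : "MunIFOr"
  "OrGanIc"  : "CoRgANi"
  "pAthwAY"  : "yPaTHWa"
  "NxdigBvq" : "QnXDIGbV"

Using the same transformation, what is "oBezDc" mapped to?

CObEZd

In each case the input is transformed by: move the last character to the front, then flip the case of every letter.
Starting from "oBezDc": after the first operation, "coBezD"; after the second, "CObEZd".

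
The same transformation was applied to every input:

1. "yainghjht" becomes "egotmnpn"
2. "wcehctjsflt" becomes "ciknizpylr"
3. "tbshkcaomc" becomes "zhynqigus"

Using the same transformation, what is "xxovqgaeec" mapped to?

What's happening: delete the last character, then shift every letter 6 places forward in the alphabet (wrapping around).
For "xxovqgaeec" the result is "ddubwmgkk".

ddubwmgkk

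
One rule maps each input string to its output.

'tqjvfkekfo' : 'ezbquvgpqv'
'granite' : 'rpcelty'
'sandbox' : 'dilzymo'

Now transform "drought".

The pattern: take characters alternately from the front and the back (1st, last, 2nd, 2nd-last, ...), then shift every letter 11 places forward in the alphabet (wrapping around).
Working it through for "drought": intermediate "dtrhogu", final "oecszrf".

oecszrf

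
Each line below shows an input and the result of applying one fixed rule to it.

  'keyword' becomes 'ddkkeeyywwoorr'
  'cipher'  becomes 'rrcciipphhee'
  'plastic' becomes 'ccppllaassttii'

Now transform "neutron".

nnnneeuuttrroo

Rule — move the last character to the front, then double every character.
"neutron" → "nneutro" → "nnnneeuuttrroo".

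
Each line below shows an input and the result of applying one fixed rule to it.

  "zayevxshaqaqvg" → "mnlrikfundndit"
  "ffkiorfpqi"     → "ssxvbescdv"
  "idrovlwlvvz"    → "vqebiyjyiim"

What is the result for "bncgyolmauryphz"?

Each output is the input with this applied: shift every letter 13 places forward in the alphabet (wrapping around) — i.e. ROT13.
Applying that to "bncgyolmauryphz" gives "oaptlbyznhelcum".

oaptlbyznhelcum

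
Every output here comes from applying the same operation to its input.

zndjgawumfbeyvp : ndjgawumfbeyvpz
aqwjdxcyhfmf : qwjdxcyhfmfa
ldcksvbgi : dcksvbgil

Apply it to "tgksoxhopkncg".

gksoxhopkncgt

In each case the input is transformed by: move the first character to the end.
On "tgksoxhopkncg" that produces "gksoxhopkncgt".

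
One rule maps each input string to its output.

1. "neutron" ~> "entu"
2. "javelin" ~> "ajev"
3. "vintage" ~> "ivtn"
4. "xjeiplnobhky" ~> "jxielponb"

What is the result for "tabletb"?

atlb

Each output is the input with this applied: delete the last 3 characters, then swap each adjacent pair of characters (1↔2, 3↔4, ...).
Starting from "tabletb": after the first operation, "tabl"; after the second, "atlb".
(Check on "neutron": → "neut" → "entu" ✓)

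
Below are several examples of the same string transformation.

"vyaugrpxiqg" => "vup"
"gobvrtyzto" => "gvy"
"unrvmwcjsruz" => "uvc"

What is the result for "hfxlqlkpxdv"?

hlk

What's happening: delete the last 3 characters, then keep one character in every 3, starting at position 1 (positions 1st, 4th, 7th, ...).
For "hfxlqlkpxdv", step one produces "hfxlqlkp"; step two turns that into "hlk".
(Check on "vyaugrpxiqg": → "vyaugrpx" → "vup" ✓)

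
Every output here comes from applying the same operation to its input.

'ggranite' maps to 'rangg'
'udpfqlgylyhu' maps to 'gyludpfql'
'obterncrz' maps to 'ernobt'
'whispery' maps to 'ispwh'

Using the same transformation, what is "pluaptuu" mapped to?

The pattern: delete the last 3 characters, then move the last 3 characters to the front (rotate right by 3).
"pluaptuu" → "pluap" → "uappl".

uappl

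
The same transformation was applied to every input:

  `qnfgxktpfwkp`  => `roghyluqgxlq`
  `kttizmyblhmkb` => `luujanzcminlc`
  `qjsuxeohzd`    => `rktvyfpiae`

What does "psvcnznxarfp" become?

The rule is to shift every letter 1 place forward in the alphabet (wrapping around).
For "psvcnznxarfp" the result is "qtwdoaoybsgq".

qtwdoaoybsgq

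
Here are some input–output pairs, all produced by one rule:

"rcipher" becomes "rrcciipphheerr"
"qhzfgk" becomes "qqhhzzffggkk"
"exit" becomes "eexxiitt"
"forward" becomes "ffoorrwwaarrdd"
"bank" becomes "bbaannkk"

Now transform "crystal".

Each output is the input with this applied: double every character.
"crystal" → "ccrryyssttaall".

ccrryyssttaall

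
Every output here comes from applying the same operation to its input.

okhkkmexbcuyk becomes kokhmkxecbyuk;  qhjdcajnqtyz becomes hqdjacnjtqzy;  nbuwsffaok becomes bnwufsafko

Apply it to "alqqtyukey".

laqqytkuye

In each case the input is transformed by: swap each adjacent pair of characters (1↔2, 3↔4, ...).
On "alqqtyukey" that produces "laqqytkuye".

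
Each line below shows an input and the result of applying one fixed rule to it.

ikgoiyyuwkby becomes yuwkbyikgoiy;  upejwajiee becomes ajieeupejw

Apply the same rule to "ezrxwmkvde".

mkvdeezrxw

What's happening: swap the front and back halves of the string.
Applying that to "ezrxwmkvde" gives "mkvdeezrxw".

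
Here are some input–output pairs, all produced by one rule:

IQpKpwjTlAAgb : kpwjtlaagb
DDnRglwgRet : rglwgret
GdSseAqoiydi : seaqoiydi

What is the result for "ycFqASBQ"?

qasbq

In each case the input is transformed by: delete the first 3 characters, then convert every letter to lowercase.
Applying that to "ycFqASBQ" gives "qasbq".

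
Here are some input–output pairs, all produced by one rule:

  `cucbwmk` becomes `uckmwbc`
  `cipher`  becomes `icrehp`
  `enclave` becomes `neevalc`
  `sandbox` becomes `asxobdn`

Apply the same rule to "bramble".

The transformation: reverse the string, then move the last 2 characters to the front (rotate right by 2).
Applying that to "bramble" gives "rbelbma".

rbelbma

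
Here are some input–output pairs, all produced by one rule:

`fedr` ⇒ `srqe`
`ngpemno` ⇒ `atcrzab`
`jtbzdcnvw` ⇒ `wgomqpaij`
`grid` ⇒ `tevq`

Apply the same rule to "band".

The transformation: shift every letter 13 places forward in the alphabet (wrapping around) — i.e. ROT13.
So "band" becomes "onaq".

onaq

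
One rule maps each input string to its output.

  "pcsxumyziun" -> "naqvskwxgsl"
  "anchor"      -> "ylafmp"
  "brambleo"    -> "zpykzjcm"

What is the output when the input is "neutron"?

lcsrpml

In each case the input is transformed by: shift every letter 2 places backward in the alphabet (wrapping around).
Doing the same to "neutron": "lcsrpml".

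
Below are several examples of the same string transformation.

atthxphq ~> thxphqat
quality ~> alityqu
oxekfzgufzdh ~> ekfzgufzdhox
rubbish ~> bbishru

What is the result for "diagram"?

The rule is to move the first 2 characters to the end (rotate left by 2).
Applying that to "diagram" gives "agramdi".

agramdi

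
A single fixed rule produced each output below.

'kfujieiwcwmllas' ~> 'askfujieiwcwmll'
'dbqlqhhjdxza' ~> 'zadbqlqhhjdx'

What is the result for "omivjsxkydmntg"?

tgomivjsxkydmn

The transformation: move the last 2 characters to the front (rotate right by 2).
For "omivjsxkydmntg" the result is "tgomivjsxkydmn".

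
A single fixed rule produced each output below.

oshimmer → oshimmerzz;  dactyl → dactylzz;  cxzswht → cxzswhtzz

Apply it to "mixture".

mixturezz

Looking at the pairs, the operation is to append "zz".
Doing the same to "mixture": "mixturezz".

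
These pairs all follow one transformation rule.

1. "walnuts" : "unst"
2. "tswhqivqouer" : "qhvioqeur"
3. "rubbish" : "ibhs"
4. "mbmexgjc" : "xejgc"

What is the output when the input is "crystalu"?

The rule is to delete the first 3 characters, then swap each adjacent pair of characters (1↔2, 3↔4, ...).
"crystalu" → "stalu" → "tslau".

tslau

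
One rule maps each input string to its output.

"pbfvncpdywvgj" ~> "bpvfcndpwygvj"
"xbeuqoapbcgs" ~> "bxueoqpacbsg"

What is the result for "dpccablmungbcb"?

Looking at the pairs, the operation is to swap each adjacent pair of characters (1↔2, 3↔4, ...).
For "dpccablmungbcb" the result is "pdccbamlnubgbc".

pdccbamlnubgbc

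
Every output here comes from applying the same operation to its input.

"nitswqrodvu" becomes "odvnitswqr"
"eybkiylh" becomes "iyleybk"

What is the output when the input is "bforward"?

Looking at the pairs, the operation is to delete the last character, then move the last 3 characters to the front (rotate right by 3).
Starting from "bforward": after the first operation, "bforwar"; after the second, "warbfor".

warbfor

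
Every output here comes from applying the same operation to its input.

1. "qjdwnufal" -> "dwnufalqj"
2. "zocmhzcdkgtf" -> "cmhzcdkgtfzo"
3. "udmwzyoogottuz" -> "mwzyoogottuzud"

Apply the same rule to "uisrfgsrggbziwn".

Each output is the input with this applied: move the first 2 characters to the end (rotate left by 2).
So "uisrfgsrggbziwn" becomes "srfgsrggbziwnui".

srfgsrggbziwnui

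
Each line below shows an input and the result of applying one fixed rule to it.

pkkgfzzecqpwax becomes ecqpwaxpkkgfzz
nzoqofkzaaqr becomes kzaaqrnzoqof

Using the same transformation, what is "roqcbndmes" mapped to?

The rule is to swap the front and back halves of the string.
For "roqcbndmes" the result is "ndmesroqcb".

ndmesroqcb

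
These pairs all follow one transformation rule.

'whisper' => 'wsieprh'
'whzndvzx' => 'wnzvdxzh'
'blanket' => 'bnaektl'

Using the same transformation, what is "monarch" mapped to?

mancrho

The pattern: swap each adjacent pair of characters (1↔2, 3↔4, ...), then move the first character to the end.
For "monarch", step one produces "omancrh"; step two turns that into "mancrho".
(Check on "whzndvzx": → "hwnzvdxz" → "wnzvdxzh" ✓)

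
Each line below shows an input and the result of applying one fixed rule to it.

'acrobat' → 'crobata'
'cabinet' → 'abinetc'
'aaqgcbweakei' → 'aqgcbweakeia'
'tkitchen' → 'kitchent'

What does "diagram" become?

Looking at the pairs, the operation is to move the first character to the end.
So "diagram" becomes "iagramd".

iagramd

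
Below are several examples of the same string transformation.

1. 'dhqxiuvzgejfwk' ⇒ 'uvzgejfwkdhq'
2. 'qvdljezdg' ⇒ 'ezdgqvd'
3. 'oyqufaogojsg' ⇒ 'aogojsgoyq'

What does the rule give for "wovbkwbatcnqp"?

wbatcnqpwov

The rule is to move the first 3 characters to the end (rotate left by 3), then delete the first 2 characters.
Working it through for "wovbkwbatcnqp": intermediate "bkwbatcnqpwov", final "wbatcnqpwov".
(Check on "oyqufaogojsg": → "ufaogojsgoyq" → "aogojsgoyq" ✓)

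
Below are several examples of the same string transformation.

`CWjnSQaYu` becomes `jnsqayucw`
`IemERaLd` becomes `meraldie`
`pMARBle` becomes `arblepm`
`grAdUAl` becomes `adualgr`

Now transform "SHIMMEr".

Rule — move the first 2 characters to the end (rotate left by 2), then convert every letter to lowercase.
Applying both steps to "SHIMMEr": "IMMErSH", then "immersh".
(Check on "IemERaLd": → "mERaLdIe" → "meraldie" ✓)

immersh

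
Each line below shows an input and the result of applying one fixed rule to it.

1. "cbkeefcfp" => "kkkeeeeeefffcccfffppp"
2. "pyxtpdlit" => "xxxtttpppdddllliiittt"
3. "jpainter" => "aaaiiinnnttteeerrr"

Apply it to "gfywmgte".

In each case the input is transformed by: delete the first 2 characters, then repeat every character 3 times.
"gfywmgte" → "ywmgte" → "yyywwwmmmgggttteee".
(Check on "pyxtpdlit": → "xtpdlit" → "xxxtttpppdddllliiittt" ✓)

yyywwwmmmgggttteee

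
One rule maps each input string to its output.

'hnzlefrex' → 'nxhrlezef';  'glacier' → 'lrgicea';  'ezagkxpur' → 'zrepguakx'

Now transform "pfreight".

What's happening: swap each adjacent pair of characters (1↔2, 3↔4, ...), then take characters alternately from the front and the back (1st, last, 2nd, 2nd-last, ...).
Working it through for "pfreight": intermediate "fpergith", final "fhpteirg".
(Check on "hnzlefrex": → "nhlzfeerx" → "nxhrlezef" ✓)

fhpteirg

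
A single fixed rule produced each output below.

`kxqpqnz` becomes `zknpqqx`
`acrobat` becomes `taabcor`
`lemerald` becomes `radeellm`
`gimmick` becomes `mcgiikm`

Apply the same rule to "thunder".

udehnrt

Each output is the input with this applied: sort the characters into alphabetical order, then move the last character to the front.
On "thunder": the first step gives "dehnrtu", and the second then gives "udehnrt".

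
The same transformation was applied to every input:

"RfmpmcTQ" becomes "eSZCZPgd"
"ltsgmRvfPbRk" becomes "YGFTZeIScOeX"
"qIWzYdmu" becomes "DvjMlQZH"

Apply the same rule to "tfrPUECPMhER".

In each case the input is transformed by: flip the case of every letter, then shift every letter 13 places forward in the alphabet (wrapping around) — i.e. ROT13.
Starting from "tfrPUECPMhER": after the first operation, "TFRpuecpmHer"; after the second, "GSEchrpczUre".

GSEchrpczUre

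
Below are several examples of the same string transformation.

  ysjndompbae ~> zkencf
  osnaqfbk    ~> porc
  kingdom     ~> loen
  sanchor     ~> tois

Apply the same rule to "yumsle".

znm

What's happening: keep every other character starting from the first (positions 1st, 3rd, 5th, ...), then shift every letter 1 place forward in the alphabet (wrapping around).
Starting from "yumsle": after the first operation, "yml"; after the second, "znm".
(Check on "ysjndompbae": → "yjdmbe" → "zkencf" ✓)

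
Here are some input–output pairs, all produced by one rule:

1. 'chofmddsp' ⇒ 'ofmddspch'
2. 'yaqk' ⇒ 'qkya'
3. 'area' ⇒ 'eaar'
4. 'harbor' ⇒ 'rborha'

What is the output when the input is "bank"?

nkba

The pattern: move the first 2 characters to the end (rotate left by 2).
On "bank" that produces "nkba".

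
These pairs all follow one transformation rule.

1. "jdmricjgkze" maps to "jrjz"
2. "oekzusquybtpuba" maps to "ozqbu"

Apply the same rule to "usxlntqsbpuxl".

ulqpl

Looking at the pairs, the operation is to keep one character in every 3, starting at position 1 (positions 1st, 4th, 7th, ...).
"usxlntqsbpuxl" → "ulqpl".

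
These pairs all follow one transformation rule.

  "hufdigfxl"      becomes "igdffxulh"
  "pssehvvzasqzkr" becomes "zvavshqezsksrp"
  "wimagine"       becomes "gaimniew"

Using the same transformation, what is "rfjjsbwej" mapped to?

sbjwjefjr

The rule is to take characters alternately from the front and the back (1st, last, 2nd, 2nd-last, ...), then reverse the string.
For "rfjjsbwej", step one produces "rjfejwjbs"; step two turns that into "sbjwjefjr".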